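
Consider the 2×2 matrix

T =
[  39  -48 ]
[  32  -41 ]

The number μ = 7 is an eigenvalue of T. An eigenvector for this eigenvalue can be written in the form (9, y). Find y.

We need (T - 7I)v = 0.
T - 7I = [[32, -48], [32, -48]].
Row 1: (32)·9 + (-48)·y = 0
Row 2: (32)·9 + (-48)·y = 0
Solving gives y = 6.
Check: T·(9, 6) = (63, 42) = 7·(9, 6).

6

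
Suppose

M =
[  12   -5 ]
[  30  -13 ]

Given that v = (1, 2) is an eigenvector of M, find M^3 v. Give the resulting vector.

(8, 16)

First find the eigenvalue: Mv = (2, 4) = 2·(1, 2), so λ = 2.
Then M^3 v = λ^3·v = 2^3·(1, 2) = 8·(1, 2) = (8, 16).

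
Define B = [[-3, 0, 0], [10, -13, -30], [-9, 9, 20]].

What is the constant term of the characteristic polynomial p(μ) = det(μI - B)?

p(0) = det(0·I − B) = det(−B) = (−1)^3·det(B).
det(B) = -30, so p(0) = 30.

30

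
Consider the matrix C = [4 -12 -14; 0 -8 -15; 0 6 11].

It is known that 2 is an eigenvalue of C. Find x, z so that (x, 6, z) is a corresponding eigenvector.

We need (C - 2I)v = 0.
C - 2I = [[2, -12, -14], [0, -10, -15], [0, 6, 9]].
Row 1: (2)·x + (-12)·6 + (-14)·z = 0
Row 2: (0)·x + (-10)·6 + (-15)·z = 0
Row 3: (0)·x + (6)·6 + (9)·z = 0
Solving gives x = 8, z = -4.
Check: C·(8, 6, -4) = (16, 12, -8) = 2·(8, 6, -4).

8, -4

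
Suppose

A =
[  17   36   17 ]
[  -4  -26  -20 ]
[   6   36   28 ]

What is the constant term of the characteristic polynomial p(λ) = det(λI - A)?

p(0) = det(0·I − A) = det(−A) = (−1)^3·det(A).
det(A) = -220, so p(0) = 220.

220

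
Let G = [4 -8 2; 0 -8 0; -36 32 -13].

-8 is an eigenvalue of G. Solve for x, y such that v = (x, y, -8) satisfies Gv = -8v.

2, 1

We need (G + 8I)v = 0.
G + 8I = [[12, -8, 2], [0, 0, 0], [-36, 32, -5]].
Row 1: (12)·x + (-8)·y + (2)·-8 = 0
Row 2: (0)·x + (0)·y + (0)·-8 = 0
Row 3: (-36)·x + (32)·y + (-5)·-8 = 0
Solving gives x = 2, y = 1.
Check: G·(2, 1, -8) = (-16, -8, 64) = -8·(2, 1, -8).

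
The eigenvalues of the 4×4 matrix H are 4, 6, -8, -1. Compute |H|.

192

det(H) is the product of the eigenvalues: (4) · (6) · (-8) · (-1) = 192.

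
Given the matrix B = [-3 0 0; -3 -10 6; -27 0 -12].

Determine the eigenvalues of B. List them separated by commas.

-12, -10, -3

Set up det(lambda·I - B) = 0.
Expanding along the first row, p(lambda) = lambda^3 + 25·lambda^2 + 186·lambda + 360.
Rational-root test: lambda = -3 gives p(-3) = 0.
Factor out (lambda + 3): p(lambda) = (lambda + 3)·(lambda^2 + 22·lambda + 120).
The quadratic factors as (lambda + 12)·(lambda + 10).
Eigenvalues: -12, -10, -3.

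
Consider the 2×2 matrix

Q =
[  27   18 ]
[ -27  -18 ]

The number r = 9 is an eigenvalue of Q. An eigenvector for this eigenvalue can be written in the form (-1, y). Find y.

We need (Q - 9I)v = 0.
Q - 9I = [[18, 18], [-27, -27]].
Row 1: (18)·-1 + (18)·y = 0
Row 2: (-27)·-1 + (-27)·y = 0
Solving gives y = 1.
Check: Q·(-1, 1) = (-9, 9) = 9·(-1, 1).

1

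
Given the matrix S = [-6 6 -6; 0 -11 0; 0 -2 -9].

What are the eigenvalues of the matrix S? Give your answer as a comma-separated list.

-11, -9, -6

Compute the characteristic polynomial p(s) = det(sI - S).
Cofactor expansion gives p(s) = s^3 + 26s^2 + 219s + 594.
Rational-root test: s = -6 gives p(-6) = 0.
Factor out (s + 6): p(s) = (s + 6)·(s^2 + 20s + 99).
The quadratic factors as (s + 11)·(s + 9).
Eigenvalues: -11, -9, -6.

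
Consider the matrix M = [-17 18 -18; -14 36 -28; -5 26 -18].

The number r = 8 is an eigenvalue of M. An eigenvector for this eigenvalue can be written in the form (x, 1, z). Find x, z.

We need (M - 8I)v = 0.
M - 8I = [[-25, 18, -18], [-14, 28, -28], [-5, 26, -26]].
Row 1: (-25)·x + (18)·1 + (-18)·z = 0
Row 2: (-14)·x + (28)·1 + (-28)·z = 0
Row 3: (-5)·x + (26)·1 + (-26)·z = 0
Solving gives x = 0, z = 1.
Check: M·(0, 1, 1) = (0, 8, 8) = 8·(0, 1, 1).

0, 1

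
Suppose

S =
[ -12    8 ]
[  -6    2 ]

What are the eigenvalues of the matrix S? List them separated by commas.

det(S - μI) = (-12 - μ)(2 - μ) - (8)·(-6) = μ^2 + 10μ + 24.
This factors as (μ + 6)·(μ + 4) = 0.
Eigenvalues: -6, -4.

-6, -4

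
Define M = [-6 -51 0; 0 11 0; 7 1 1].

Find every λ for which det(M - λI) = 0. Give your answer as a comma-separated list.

-6, 1, 11

Compute the characteristic polynomial p(λ) = det(λI - M).
Expanding along the first row, p(λ) = λ^3 - 6λ^2 - 61λ + 66.
Since p(-6) = 0, λ = -6 is a root.
Dividing by (λ + 6) leaves λ^2 - 12λ + 11.
The quadratic factors as (λ - 1)·(λ - 11).
Eigenvalues: -6, 1, 11.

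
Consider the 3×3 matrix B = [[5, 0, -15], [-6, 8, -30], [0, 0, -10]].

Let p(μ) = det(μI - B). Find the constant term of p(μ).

p(μ) = μ^3 - 3μ^2 - 90μ + 400.
The constant term is 400.

400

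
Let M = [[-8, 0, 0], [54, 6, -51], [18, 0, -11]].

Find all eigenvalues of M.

-11, -8, 6

Compute the characteristic polynomial p(s) = det(sI - M).
Expanding along the first row, p(s) = s^3 + 13s^2 - 26s - 528.
Rational-root test: s = -11 gives p(-11) = 0.
Factor out (s + 11): p(s) = (s + 11)·(s^2 + 2s - 48).
The quadratic factors as (s + 8)·(s - 6).
Eigenvalues: -11, -8, 6.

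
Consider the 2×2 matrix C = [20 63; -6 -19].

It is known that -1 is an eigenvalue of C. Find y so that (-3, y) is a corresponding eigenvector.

We need (C + 1I)v = 0.
C + 1I = [[21, 63], [-6, -18]].
Row 1: (21)·-3 + (63)·y = 0
Row 2: (-6)·-3 + (-18)·y = 0
Solving gives y = 1.
Check: C·(-3, 1) = (3, -1) = -1·(-3, 1).

1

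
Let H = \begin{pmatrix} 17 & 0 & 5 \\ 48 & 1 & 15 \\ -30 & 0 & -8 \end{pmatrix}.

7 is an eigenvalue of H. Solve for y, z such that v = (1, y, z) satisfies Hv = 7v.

We need (H - 7I)v = 0.
H - 7I = [[10, 0, 5], [48, -6, 15], [-30, 0, -15]].
Row 1: (10)·1 + (0)·y + (5)·z = 0
Row 2: (48)·1 + (-6)·y + (15)·z = 0
Row 3: (-30)·1 + (0)·y + (-15)·z = 0
Solving gives y = 3, z = -2.
Check: H·(1, 3, -2) = (7, 21, -14) = 7·(1, 3, -2).

3, -2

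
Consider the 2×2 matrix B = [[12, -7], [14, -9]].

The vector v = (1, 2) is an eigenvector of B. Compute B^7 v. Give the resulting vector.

First find the eigenvalue: Bv = (-2, -4) = -2·(1, 2), so λ = -2.
Then B^7 v = λ^7·v = (-2)^7·(1, 2) = -128·(1, 2) = (-128, -256).

(-128, -256)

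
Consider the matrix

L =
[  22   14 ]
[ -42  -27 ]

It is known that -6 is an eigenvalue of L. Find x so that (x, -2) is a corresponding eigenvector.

We need (L + 6I)v = 0.
L + 6I = [[28, 14], [-42, -21]].
Row 1: (28)·x + (14)·-2 = 0
Row 2: (-42)·x + (-21)·-2 = 0
Solving gives x = 1.
Check: L·(1, -2) = (-6, 12) = -6·(1, -2).

1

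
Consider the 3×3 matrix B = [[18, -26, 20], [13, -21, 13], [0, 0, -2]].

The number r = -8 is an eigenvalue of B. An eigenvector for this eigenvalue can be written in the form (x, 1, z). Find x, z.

We need (B + 8I)v = 0.
B + 8I = [[26, -26, 20], [13, -13, 13], [0, 0, 6]].
Row 1: (26)·x + (-26)·1 + (20)·z = 0
Row 2: (13)·x + (-13)·1 + (13)·z = 0
Row 3: (0)·x + (0)·1 + (6)·z = 0
Solving gives x = 1, z = 0.
Check: B·(1, 1, 0) = (-8, -8, 0) = -8·(1, 1, 0).

1, 0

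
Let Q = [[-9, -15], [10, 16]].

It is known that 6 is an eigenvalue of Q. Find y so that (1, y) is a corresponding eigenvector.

We need (Q - 6I)v = 0.
Q - 6I = [[-15, -15], [10, 10]].
Row 1: (-15)·1 + (-15)·y = 0
Row 2: (10)·1 + (10)·y = 0
Solving gives y = -1.
Check: Q·(1, -1) = (6, -6) = 6·(1, -1).

-1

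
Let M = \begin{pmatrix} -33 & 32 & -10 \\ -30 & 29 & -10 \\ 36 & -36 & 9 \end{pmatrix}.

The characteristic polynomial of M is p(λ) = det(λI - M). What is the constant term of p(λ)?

-27

p(λ) = λ^3 - 5λ^2 - 33λ - 27.
The constant term is -27.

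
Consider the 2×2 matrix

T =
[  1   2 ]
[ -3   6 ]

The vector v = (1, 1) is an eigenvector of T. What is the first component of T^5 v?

243

First find the eigenvalue: Tv = (3, 3) = 3·(1, 1), so λ = 3.
Then T^5 v = λ^5·v = 3^5·(1, 1) = 243·(1, 1) = (243, 243).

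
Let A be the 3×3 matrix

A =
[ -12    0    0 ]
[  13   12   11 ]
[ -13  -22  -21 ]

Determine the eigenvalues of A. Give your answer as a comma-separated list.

-12, -10, 1

Compute the characteristic polynomial p(μ) = det(μI - A).
Cofactor expansion gives p(μ) = μ^3 + 21μ^2 + 98μ - 120.
Since p(1) = 0, μ = 1 is a root.
Dividing by (μ - 1) leaves μ^2 + 22μ + 120.
The quadratic factors as (μ + 12)·(μ + 10).
Eigenvalues: -12, -10, 1.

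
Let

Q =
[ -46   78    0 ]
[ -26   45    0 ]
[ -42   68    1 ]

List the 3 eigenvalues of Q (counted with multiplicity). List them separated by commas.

Set up det(rI - Q) = 0.
Expanding along the first row, p(r) = r^3 - 43r + 42.
Since p(6) = 0, r = 6 is a root.
Dividing by (r - 6) leaves r^2 + 6r - 7.
The quadratic factors as (r + 7)·(r - 1).
Eigenvalues: -7, 1, 6.

-7, 1, 6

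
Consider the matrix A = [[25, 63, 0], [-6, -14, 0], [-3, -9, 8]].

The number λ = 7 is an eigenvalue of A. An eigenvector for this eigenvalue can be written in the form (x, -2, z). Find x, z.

7, 3

We need (A - 7I)v = 0.
A - 7I = [[18, 63, 0], [-6, -21, 0], [-3, -9, 1]].
Row 1: (18)·x + (63)·-2 + (0)·z = 0
Row 2: (-6)·x + (-21)·-2 + (0)·z = 0
Row 3: (-3)·x + (-9)·-2 + (1)·z = 0
Solving gives x = 7, z = 3.
Check: A·(7, -2, 3) = (49, -14, 21) = 7·(7, -2, 3).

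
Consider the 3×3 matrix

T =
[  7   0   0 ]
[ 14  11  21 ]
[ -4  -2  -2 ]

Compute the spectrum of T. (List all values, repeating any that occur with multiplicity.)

4, 5, 7

Set up det(tI - T) = 0.
Expanding along the first row, p(t) = t^3 - 16t^2 + 83t - 140.
Rational-root test: t = 4 gives p(4) = 0.
Dividing by (t - 4) leaves t^2 - 12t + 35.
The quadratic factors as (t - 5)·(t - 7).
Eigenvalues: 4, 5, 7.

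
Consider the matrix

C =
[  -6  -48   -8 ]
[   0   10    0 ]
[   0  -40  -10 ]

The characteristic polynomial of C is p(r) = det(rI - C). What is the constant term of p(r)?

-600

p(r) = r^3 + 6r^2 - 100r - 600.
The constant term is -600.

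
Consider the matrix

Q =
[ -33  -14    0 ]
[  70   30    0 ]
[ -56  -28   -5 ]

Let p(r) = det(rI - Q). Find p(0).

-50

p(0) = det(0·I − Q) = det(−Q) = (−1)^3·det(Q).
det(Q) = 50, so p(0) = -50.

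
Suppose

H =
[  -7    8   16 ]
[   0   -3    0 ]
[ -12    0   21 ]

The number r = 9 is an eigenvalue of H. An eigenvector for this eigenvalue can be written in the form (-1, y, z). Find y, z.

We need (H - 9I)v = 0.
H - 9I = [[-16, 8, 16], [0, -12, 0], [-12, 0, 12]].
Row 1: (-16)·-1 + (8)·y + (16)·z = 0
Row 2: (0)·-1 + (-12)·y + (0)·z = 0
Row 3: (-12)·-1 + (0)·y + (12)·z = 0
Solving gives y = 0, z = -1.
Check: H·(-1, 0, -1) = (-9, 0, -9) = 9·(-1, 0, -1).

0, -1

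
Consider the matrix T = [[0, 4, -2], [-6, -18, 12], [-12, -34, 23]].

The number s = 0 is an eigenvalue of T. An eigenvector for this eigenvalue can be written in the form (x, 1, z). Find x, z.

1, 2

We need (T)v = 0.
T = [[0, 4, -2], [-6, -18, 12], [-12, -34, 23]].
Row 1: (0)·x + (4)·1 + (-2)·z = 0
Row 2: (-6)·x + (-18)·1 + (12)·z = 0
Row 3: (-12)·x + (-34)·1 + (23)·z = 0
Solving gives x = 1, z = 2.
Check: T·(1, 1, 2) = (0, 0, 0) = 0·(1, 1, 2).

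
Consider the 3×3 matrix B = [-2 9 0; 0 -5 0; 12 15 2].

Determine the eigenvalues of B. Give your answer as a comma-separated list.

The characteristic polynomial is p(t) = det(tI - B).
Expanding along the first row, p(t) = t^3 + 5t^2 - 4t - 20.
Try t = -2: p(-2) = 0, so -2 is a root.
Factor out (t + 2): p(t) = (t + 2)·(t^2 + 3t - 10).
The quadratic factors as (t + 5)·(t - 2).
Eigenvalues: -5, -2, 2.

-5, -2, 2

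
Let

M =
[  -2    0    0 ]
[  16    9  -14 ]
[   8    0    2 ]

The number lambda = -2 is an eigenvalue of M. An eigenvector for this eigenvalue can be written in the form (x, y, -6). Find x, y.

3, -12

We need (M + 2I)v = 0.
M + 2I = [[0, 0, 0], [16, 11, -14], [8, 0, 4]].
Row 1: (0)·x + (0)·y + (0)·-6 = 0
Row 2: (16)·x + (11)·y + (-14)·-6 = 0
Row 3: (8)·x + (0)·y + (4)·-6 = 0
Solving gives x = 3, y = -12.
Check: M·(3, -12, -6) = (-6, 24, 12) = -2·(3, -12, -6).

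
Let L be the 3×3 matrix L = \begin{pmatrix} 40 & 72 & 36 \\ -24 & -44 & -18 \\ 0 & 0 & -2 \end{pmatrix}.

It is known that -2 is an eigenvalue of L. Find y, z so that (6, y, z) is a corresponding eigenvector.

We need (L + 2I)v = 0.
L + 2I = [[42, 72, 36], [-24, -42, -18], [0, 0, 0]].
Row 1: (42)·6 + (72)·y + (36)·z = 0
Row 2: (-24)·6 + (-42)·y + (-18)·z = 0
Row 3: (0)·6 + (0)·y + (0)·z = 0
Solving gives y = -3, z = -1.
Check: L·(6, -3, -1) = (-12, 6, 2) = -2·(6, -3, -1).

-3, -1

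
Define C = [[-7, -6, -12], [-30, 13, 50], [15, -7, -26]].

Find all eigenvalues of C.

The characteristic polynomial is p(μ) = det(μI - C).
Expanding along the first row, p(μ) = μ^3 + 20μ^2 + 103μ + 84.
Try μ = -12: p(-12) = 0, so -12 is a root.
Dividing by (μ + 12) leaves μ^2 + 8μ + 7.
The quadratic factors as (μ + 7)·(μ + 1).
Eigenvalues: -12, -7, -1.

-12, -7, -1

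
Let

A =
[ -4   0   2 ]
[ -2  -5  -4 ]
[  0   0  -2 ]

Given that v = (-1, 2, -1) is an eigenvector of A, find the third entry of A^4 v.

First find the eigenvalue: Av = (2, -4, 2) = -2·(-1, 2, -1), so λ = -2.
Then A^4 v = λ^4·v = (-2)^4·(-1, 2, -1) = 16·(-1, 2, -1) = (-16, 32, -16).

-16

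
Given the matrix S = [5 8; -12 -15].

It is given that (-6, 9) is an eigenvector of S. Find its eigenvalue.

Compute Sv: S·(-6, 9) = (42, -63).
Since Sv = λv, compare component 1: 42 = λ·-6, so λ = -7.

-7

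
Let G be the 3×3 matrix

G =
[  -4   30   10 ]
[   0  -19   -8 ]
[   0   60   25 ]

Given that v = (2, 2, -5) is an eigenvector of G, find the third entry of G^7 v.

-5

First find the eigenvalue: Gv = (2, 2, -5) = 1·(2, 2, -5), so λ = 1.
Then G^7 v = λ^7·v = 1^7·(2, 2, -5) = 1·(2, 2, -5) = (2, 2, -5).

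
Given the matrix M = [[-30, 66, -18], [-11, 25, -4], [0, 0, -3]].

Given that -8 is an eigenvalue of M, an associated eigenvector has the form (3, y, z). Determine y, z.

We need (M + 8I)v = 0.
M + 8I = [[-22, 66, -18], [-11, 33, -4], [0, 0, 5]].
Row 1: (-22)·3 + (66)·y + (-18)·z = 0
Row 2: (-11)·3 + (33)·y + (-4)·z = 0
Row 3: (0)·3 + (0)·y + (5)·z = 0
Solving gives y = 1, z = 0.
Check: M·(3, 1, 0) = (-24, -8, 0) = -8·(3, 1, 0).

1, 0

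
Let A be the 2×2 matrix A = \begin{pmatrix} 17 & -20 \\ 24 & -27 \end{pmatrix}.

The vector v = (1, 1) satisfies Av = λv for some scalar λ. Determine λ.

-3

Compute Av: A·(1, 1) = (-3, -3).
Since Av = λv, compare component 1: -3 = λ·1, so λ = -3.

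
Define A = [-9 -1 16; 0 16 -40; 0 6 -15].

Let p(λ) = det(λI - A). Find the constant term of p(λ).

0

p(λ) = λ^3 + 8λ^2 - 9λ.
The constant term is 0.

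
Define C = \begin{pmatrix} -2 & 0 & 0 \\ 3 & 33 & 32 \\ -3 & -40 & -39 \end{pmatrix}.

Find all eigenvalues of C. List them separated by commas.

Compute the characteristic polynomial p(lambda) = det(lambda·I - C).
Expanding the 3×3 determinant: p(lambda) = lambda^3 + 8·lambda^2 + 5·lambda - 14.
Try lambda = -7: p(-7) = 0, so -7 is a root.
Factor out (lambda + 7): p(lambda) = (lambda + 7)·(lambda^2 + lambda - 2).
The quadratic factors as (lambda + 2)·(lambda - 1).
Eigenvalues: -7, -2, 1.

-7, -2, 1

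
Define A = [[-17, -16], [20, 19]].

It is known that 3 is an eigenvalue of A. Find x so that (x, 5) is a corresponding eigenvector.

-4

We need (A - 3I)v = 0.
A - 3I = [[-20, -16], [20, 16]].
Row 1: (-20)·x + (-16)·5 = 0
Row 2: (20)·x + (16)·5 = 0
Solving gives x = -4.
Check: A·(-4, 5) = (-12, 15) = 3·(-4, 5).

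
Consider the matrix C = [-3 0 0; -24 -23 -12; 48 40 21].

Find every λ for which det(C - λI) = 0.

Compute the characteristic polynomial p(s) = det(sI - C).
Cofactor expansion gives p(s) = s^3 + 5s^2 + 3s - 9.
Try s = 1: p(1) = 0, so 1 is a root.
Factor out (s - 1): p(s) = (s - 1)·(s^2 + 6s + 9).
The quadratic factor is (s + 3)^2.
Eigenvalues: -3, -3, 1.

-3, -3, 1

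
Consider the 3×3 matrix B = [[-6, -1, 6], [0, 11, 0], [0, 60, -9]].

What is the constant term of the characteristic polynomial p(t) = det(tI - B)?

p(0) = det(0·I − B) = det(−B) = (−1)^3·det(B).
det(B) = 594, so p(0) = -594.

-594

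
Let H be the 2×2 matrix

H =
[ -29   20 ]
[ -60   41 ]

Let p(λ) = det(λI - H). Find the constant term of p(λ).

p(λ) = λ^2 - 12λ + 11.
The constant term is 11.

11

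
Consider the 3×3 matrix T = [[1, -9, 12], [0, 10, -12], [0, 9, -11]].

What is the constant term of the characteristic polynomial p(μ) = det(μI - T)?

2

p(0) = det(0·I − T) = det(−T) = (−1)^3·det(T).
det(T) = -2, so p(0) = 2.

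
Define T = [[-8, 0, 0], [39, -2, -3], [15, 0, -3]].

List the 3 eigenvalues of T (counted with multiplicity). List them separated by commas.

Compute the characteristic polynomial p(λ) = det(λI - T).
Expanding along the first row, p(λ) = λ^3 + 13λ^2 + 46λ + 48.
Rational-root test: λ = -2 gives p(-2) = 0.
Factor out (λ + 2): p(λ) = (λ + 2)·(λ^2 + 11λ + 24).
The quadratic factors as (λ + 8)·(λ + 3).
Eigenvalues: -8, -3, -2.

-8, -3, -2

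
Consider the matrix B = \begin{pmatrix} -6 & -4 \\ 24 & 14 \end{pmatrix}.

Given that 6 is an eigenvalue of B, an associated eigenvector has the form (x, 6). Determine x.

We need (B - 6I)v = 0.
B - 6I = [[-12, -4], [24, 8]].
Row 1: (-12)·x + (-4)·6 = 0
Row 2: (24)·x + (8)·6 = 0
Solving gives x = -2.
Check: B·(-2, 6) = (-12, 36) = 6·(-2, 6).

-2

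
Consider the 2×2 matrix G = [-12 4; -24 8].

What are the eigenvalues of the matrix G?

-4, 0

det(G - λI) = (-12 - λ)(8 - λ) - (4)·(-24) = λ^2 + 4λ.
This factors as (λ + 4)·λ = 0.
Eigenvalues: -4, 0.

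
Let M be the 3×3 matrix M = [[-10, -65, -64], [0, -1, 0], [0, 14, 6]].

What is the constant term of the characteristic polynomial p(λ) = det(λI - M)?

p(0) = det(0·I − M) = det(−M) = (−1)^3·det(M).
det(M) = 60, so p(0) = -60.

-60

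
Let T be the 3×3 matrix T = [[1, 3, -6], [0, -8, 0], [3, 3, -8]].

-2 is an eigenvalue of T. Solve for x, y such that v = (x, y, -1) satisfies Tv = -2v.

-2, 0

We need (T + 2I)v = 0.
T + 2I = [[3, 3, -6], [0, -6, 0], [3, 3, -6]].
Row 1: (3)·x + (3)·y + (-6)·-1 = 0
Row 2: (0)·x + (-6)·y + (0)·-1 = 0
Row 3: (3)·x + (3)·y + (-6)·-1 = 0
Solving gives x = -2, y = 0.
Check: T·(-2, 0, -1) = (4, 0, 2) = -2·(-2, 0, -1).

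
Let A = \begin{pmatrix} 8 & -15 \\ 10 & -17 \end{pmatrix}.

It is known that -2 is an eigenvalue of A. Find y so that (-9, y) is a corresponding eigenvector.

We need (A + 2I)v = 0.
A + 2I = [[10, -15], [10, -15]].
Row 1: (10)·-9 + (-15)·y = 0
Row 2: (10)·-9 + (-15)·y = 0
Solving gives y = -6.
Check: A·(-9, -6) = (18, 12) = -2·(-9, -6).

-6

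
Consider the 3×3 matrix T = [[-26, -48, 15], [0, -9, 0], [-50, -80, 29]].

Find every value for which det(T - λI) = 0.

The characteristic polynomial is p(lambda) = det(lambda·I - T).
Cofactor expansion gives p(lambda) = lambda^3 + 6·lambda^2 - 31·lambda - 36.
Try lambda = -1: p(-1) = 0, so -1 is a root.
Factor out (lambda + 1): p(lambda) = (lambda + 1)·(lambda^2 + 5·lambda - 36).
The quadratic factors as (lambda + 9)·(lambda - 4).
Eigenvalues: -9, -1, 4.

-9, -1, 4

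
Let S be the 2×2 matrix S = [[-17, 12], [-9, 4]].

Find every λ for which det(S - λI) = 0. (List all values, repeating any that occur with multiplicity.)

det(S - λI) = (-17 - λ)(4 - λ) - (12)·(-9) = λ^2 + 13λ + 40.
This factors as (λ + 8)·(λ + 5) = 0.
Eigenvalues: -8, -5.

-8, -5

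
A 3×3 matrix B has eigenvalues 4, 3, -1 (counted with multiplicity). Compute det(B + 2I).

30

If B has eigenvalues 4, 3, -1, then B + 2I has eigenvalues 6, 5, 1.
det(B + 2I) = (6) · (5) · (1) = 30.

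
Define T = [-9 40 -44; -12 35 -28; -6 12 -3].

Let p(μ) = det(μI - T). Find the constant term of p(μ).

-297

p(μ) = μ^3 - 23μ^2 + 159μ - 297.
The constant term is -297.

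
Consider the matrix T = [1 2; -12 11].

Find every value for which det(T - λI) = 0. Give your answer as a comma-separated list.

det(T - rI) = (1 - r)(11 - r) - (2)·(-12) = r^2 - 12r + 35.
This factors as (r - 5)·(r - 7) = 0.
Eigenvalues: 5, 7.

5, 7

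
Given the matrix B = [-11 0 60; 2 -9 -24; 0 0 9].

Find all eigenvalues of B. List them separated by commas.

-11, -9, 9

Set up det(λI - B) = 0.
Cofactor expansion gives p(λ) = λ^3 + 11λ^2 - 81λ - 891.
Rational-root test: λ = -9 gives p(-9) = 0.
Factor out (λ + 9): p(λ) = (λ + 9)·(λ^2 + 2λ - 99).
The quadratic factors as (λ + 11)·(λ - 9).
Eigenvalues: -11, -9, 9.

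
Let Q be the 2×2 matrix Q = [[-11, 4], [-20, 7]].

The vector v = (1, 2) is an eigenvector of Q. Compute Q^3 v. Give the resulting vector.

(-27, -54)

First find the eigenvalue: Qv = (-3, -6) = -3·(1, 2), so λ = -3.
Then Q^3 v = λ^3·v = (-3)^3·(1, 2) = -27·(1, 2) = (-27, -54).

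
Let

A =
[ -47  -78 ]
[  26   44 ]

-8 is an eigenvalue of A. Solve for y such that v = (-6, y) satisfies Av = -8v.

3

We need (A + 8I)v = 0.
A + 8I = [[-39, -78], [26, 52]].
Row 1: (-39)·-6 + (-78)·y = 0
Row 2: (26)·-6 + (52)·y = 0
Solving gives y = 3.
Check: A·(-6, 3) = (48, -24) = -8·(-6, 3).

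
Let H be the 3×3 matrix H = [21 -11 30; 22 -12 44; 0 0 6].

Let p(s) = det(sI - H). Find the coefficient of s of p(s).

44

p(s) = s^3 - 15s^2 + 44s + 60.
The coefficient of s is 44.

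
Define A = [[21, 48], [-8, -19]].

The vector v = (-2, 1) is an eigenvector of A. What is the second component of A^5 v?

-243

First find the eigenvalue: Av = (6, -3) = -3·(-2, 1), so λ = -3.
Then A^5 v = λ^5·v = (-3)^5·(-2, 1) = -243·(-2, 1) = (486, -243).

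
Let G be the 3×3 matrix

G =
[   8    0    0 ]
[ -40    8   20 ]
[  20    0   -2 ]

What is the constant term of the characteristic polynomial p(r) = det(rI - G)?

p(0) = det(0·I − G) = det(−G) = (−1)^3·det(G).
det(G) = -128, so p(0) = 128.

128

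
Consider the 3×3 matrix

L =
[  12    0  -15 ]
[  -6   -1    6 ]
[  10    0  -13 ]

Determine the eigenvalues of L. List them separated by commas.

-3, -1, 2

Compute the characteristic polynomial p(s) = det(sI - L).
Expanding along the first row, p(s) = s^3 + 2s^2 - 5s - 6.
Try s = -1: p(-1) = 0, so -1 is a root.
Factor out (s + 1): p(s) = (s + 1)·(s^2 + s - 6).
The quadratic factors as (s + 3)·(s - 2).
Eigenvalues: -3, -1, 2.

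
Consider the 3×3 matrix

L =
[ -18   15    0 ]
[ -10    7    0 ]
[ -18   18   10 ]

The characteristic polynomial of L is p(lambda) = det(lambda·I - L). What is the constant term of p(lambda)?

p(lambda) = lambda^3 + lambda^2 - 86·lambda - 240.
The constant term is -240.

-240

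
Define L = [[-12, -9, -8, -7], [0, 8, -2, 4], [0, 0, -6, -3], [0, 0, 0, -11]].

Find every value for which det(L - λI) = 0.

L is upper triangular, so its eigenvalues are the diagonal entries.
Diagonal: -12, 8, -6, -11.

-12, -11, -6, 8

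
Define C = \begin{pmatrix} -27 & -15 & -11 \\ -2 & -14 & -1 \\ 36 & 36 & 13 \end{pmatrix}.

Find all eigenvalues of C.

Set up det(λI - C) = 0.
Expanding the 3×3 determinant: p(λ) = λ^3 + 28λ^2 + 247λ + 660.
Rational-root test: λ = -12 gives p(-12) = 0.
Factor out (λ + 12): p(λ) = (λ + 12)·(λ^2 + 16λ + 55).
The quadratic factors as (λ + 11)·(λ + 5).
Eigenvalues: -12, -11, -5.

-12, -11, -5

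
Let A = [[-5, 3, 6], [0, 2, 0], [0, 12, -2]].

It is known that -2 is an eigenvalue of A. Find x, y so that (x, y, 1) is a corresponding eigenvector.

2, 0

We need (A + 2I)v = 0.
A + 2I = [[-3, 3, 6], [0, 4, 0], [0, 12, 0]].
Row 1: (-3)·x + (3)·y + (6)·1 = 0
Row 2: (0)·x + (4)·y + (0)·1 = 0
Row 3: (0)·x + (12)·y + (0)·1 = 0
Solving gives x = 2, y = 0.
Check: A·(2, 0, 1) = (-4, 0, -2) = -2·(2, 0, 1).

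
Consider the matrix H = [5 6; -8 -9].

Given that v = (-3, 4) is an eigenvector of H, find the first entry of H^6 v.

-2187

First find the eigenvalue: Hv = (9, -12) = -3·(-3, 4), so λ = -3.
Then H^6 v = λ^6·v = (-3)^6·(-3, 4) = 729·(-3, 4) = (-2187, 2916).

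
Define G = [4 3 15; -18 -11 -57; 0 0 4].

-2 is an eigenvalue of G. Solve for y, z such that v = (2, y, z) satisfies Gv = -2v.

We need (G + 2I)v = 0.
G + 2I = [[6, 3, 15], [-18, -9, -57], [0, 0, 6]].
Row 1: (6)·2 + (3)·y + (15)·z = 0
Row 2: (-18)·2 + (-9)·y + (-57)·z = 0
Row 3: (0)·2 + (0)·y + (6)·z = 0
Solving gives y = -4, z = 0.
Check: G·(2, -4, 0) = (-4, 8, 0) = -2·(2, -4, 0).

-4, 0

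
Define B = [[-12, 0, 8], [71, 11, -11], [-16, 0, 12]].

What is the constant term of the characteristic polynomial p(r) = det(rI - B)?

176

p(0) = det(0·I − B) = det(−B) = (−1)^3·det(B).
det(B) = -176, so p(0) = 176.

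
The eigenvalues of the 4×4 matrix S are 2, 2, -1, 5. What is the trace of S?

8

trace(S) is the sum of the eigenvalues: (2) + (2) + (-1) + (5) = 8.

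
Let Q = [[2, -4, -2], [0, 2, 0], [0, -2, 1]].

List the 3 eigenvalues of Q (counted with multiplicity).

The characteristic polynomial is p(t) = det(tI - Q).
Cofactor expansion gives p(t) = t^3 - 5t^2 + 8t - 4.
Try t = 2: p(2) = 0, so 2 is a root.
Factor out (t - 2): p(t) = (t - 2)·(t^2 - 3t + 2).
The quadratic factors as (t - 1)·(t - 2).
Eigenvalues: 1, 2, 2.

1, 2, 2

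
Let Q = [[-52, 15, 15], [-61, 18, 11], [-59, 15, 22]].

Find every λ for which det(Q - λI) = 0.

-12, -7, 7

Set up det(λI - Q) = 0.
Expanding the 3×3 determinant: p(λ) = λ^3 + 12λ^2 - 49λ - 588.
Since p(-7) = 0, λ = -7 is a root.
Factor out (λ + 7): p(λ) = (λ + 7)·(λ^2 + 5λ - 84).
The quadratic factors as (λ + 12)·(λ - 7).
Eigenvalues: -12, -7, 7.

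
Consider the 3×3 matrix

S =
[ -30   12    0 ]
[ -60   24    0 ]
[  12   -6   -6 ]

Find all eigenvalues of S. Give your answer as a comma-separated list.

Compute the characteristic polynomial p(t) = det(tI - S).
Expanding the 3×3 determinant: p(t) = t^3 + 12t^2 + 36t.
Try t = 0: p(0) = 0, so 0 is a root.
Dividing by t leaves t^2 + 12t + 36.
The quadratic factor is (t + 6)^2.
Eigenvalues: -6, -6, 0.

-6, -6, 0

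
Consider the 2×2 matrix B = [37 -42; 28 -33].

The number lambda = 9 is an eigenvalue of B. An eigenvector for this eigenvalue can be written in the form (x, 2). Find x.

3

We need (B - 9I)v = 0.
B - 9I = [[28, -42], [28, -42]].
Row 1: (28)·x + (-42)·2 = 0
Row 2: (28)·x + (-42)·2 = 0
Solving gives x = 3.
Check: B·(3, 2) = (27, 18) = 9·(3, 2).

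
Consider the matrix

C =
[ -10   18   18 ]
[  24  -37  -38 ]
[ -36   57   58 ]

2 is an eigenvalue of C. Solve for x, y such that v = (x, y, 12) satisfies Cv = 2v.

We need (C - 2I)v = 0.
C - 2I = [[-12, 18, 18], [24, -39, -38], [-36, 57, 56]].
Row 1: (-12)·x + (18)·y + (18)·12 = 0
Row 2: (24)·x + (-39)·y + (-38)·12 = 0
Row 3: (-36)·x + (57)·y + (56)·12 = 0
Solving gives x = 6, y = -8.
Check: C·(6, -8, 12) = (12, -16, 24) = 2·(6, -8, 12).

6, -8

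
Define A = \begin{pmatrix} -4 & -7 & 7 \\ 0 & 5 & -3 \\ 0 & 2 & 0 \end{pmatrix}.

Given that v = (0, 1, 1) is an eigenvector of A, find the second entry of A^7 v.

First find the eigenvalue: Av = (0, 2, 2) = 2·(0, 1, 1), so λ = 2.
Then A^7 v = λ^7·v = 2^7·(0, 1, 1) = 128·(0, 1, 1) = (0, 128, 128).

128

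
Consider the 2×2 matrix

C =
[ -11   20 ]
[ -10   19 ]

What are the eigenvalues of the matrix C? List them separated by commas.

-1, 9

det(C - μI) = (-11 - μ)(19 - μ) - (20)·(-10) = μ^2 - 8μ - 9.
This factors as (μ + 1)·(μ - 9) = 0.
Eigenvalues: -1, 9.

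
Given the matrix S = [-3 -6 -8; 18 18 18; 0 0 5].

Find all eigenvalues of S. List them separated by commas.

The characteristic polynomial is p(s) = det(sI - S).
Cofactor expansion gives p(s) = s^3 - 20s^2 + 129s - 270.
Rational-root test: s = 6 gives p(6) = 0.
Factor out (s - 6): p(s) = (s - 6)·(s^2 - 14s + 45).
The quadratic factors as (s - 5)·(s - 9).
Eigenvalues: 5, 6, 9.

5, 6, 9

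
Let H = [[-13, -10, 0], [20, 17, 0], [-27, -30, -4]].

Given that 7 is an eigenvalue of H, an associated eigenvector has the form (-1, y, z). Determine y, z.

We need (H - 7I)v = 0.
H - 7I = [[-20, -10, 0], [20, 10, 0], [-27, -30, -11]].
Row 1: (-20)·-1 + (-10)·y + (0)·z = 0
Row 2: (20)·-1 + (10)·y + (0)·z = 0
Row 3: (-27)·-1 + (-30)·y + (-11)·z = 0
Solving gives y = 2, z = -3.
Check: H·(-1, 2, -3) = (-7, 14, -21) = 7·(-1, 2, -3).

2, -3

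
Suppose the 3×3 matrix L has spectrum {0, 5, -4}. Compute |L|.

0

det(L) is the product of the eigenvalues: (0) · (5) · (-4) = 0.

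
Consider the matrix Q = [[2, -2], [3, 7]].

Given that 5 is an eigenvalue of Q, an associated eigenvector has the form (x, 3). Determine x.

We need (Q - 5I)v = 0.
Q - 5I = [[-3, -2], [3, 2]].
Row 1: (-3)·x + (-2)·3 = 0
Row 2: (3)·x + (2)·3 = 0
Solving gives x = -2.
Check: Q·(-2, 3) = (-10, 15) = 5·(-2, 3).

-2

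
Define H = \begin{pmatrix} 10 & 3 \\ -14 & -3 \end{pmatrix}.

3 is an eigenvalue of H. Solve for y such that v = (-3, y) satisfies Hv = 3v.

We need (H - 3I)v = 0.
H - 3I = [[7, 3], [-14, -6]].
Row 1: (7)·-3 + (3)·y = 0
Row 2: (-14)·-3 + (-6)·y = 0
Solving gives y = 7.
Check: H·(-3, 7) = (-9, 21) = 3·(-3, 7).

7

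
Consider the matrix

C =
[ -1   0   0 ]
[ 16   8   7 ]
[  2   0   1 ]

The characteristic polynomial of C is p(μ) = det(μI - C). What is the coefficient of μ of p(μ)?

p(μ) = μ^3 - 8μ^2 - μ + 8.
The coefficient of μ is -1.

-1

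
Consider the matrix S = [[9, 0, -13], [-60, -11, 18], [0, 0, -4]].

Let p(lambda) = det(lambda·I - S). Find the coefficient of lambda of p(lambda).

-91

p(lambda) = lambda^3 + 6·lambda^2 - 91·lambda - 396.
The coefficient of lambda is -91.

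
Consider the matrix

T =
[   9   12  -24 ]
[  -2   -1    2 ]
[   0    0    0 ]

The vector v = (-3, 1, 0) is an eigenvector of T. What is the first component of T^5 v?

-9375

First find the eigenvalue: Tv = (-15, 5, 0) = 5·(-3, 1, 0), so λ = 5.
Then T^5 v = λ^5·v = 5^5·(-3, 1, 0) = 3125·(-3, 1, 0) = (-9375, 3125, 0).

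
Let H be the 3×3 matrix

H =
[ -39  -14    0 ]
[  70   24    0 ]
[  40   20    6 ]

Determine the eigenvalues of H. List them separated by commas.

-11, -4, 6

The characteristic polynomial is p(r) = det(rI - H).
Cofactor expansion gives p(r) = r^3 + 9r^2 - 46r - 264.
Try r = -11: p(-11) = 0, so -11 is a root.
Dividing by (r + 11) leaves r^2 - 2r - 24.
The quadratic factors as (r + 4)·(r - 6).
Eigenvalues: -11, -4, 6.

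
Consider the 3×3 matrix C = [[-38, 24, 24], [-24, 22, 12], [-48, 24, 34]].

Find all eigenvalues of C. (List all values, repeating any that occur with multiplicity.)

-2, 10, 10

Compute the characteristic polynomial p(t) = det(tI - C).
Expanding the 3×3 determinant: p(t) = t^3 - 18t^2 + 60t + 200.
Since p(-2) = 0, t = -2 is a root.
Factor out (t + 2): p(t) = (t + 2)·(t^2 - 20t + 100).
The quadratic factor is (t - 10)^2.
Eigenvalues: -2, 10, 10.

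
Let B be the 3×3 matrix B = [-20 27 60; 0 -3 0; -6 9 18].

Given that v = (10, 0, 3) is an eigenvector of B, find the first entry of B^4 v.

160

First find the eigenvalue: Bv = (-20, 0, -6) = -2·(10, 0, 3), so λ = -2.
Then B^4 v = λ^4·v = (-2)^4·(10, 0, 3) = 16·(10, 0, 3) = (160, 0, 48).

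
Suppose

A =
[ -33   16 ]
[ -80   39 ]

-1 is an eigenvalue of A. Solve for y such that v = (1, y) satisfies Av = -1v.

We need (A + 1I)v = 0.
A + 1I = [[-32, 16], [-80, 40]].
Row 1: (-32)·1 + (16)·y = 0
Row 2: (-80)·1 + (40)·y = 0
Solving gives y = 2.
Check: A·(1, 2) = (-1, -2) = -1·(1, 2).

2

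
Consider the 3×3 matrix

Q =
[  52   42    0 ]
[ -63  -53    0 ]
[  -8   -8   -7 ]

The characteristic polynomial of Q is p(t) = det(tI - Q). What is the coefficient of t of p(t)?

p(t) = t^3 + 8t^2 - 103t - 770.
The coefficient of t is -103.

-103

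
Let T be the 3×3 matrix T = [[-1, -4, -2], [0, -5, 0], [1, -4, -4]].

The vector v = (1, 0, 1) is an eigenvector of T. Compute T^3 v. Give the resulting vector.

First find the eigenvalue: Tv = (-3, 0, -3) = -3·(1, 0, 1), so λ = -3.
Then T^3 v = λ^3·v = (-3)^3·(1, 0, 1) = -27·(1, 0, 1) = (-27, 0, -27).

(-27, 0, -27)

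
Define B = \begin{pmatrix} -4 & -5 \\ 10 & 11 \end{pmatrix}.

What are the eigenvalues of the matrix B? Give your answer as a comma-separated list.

det(B - tI) = (-4 - t)(11 - t) - (-5)·(10) = t^2 - 7t + 6.
This factors as (t - 1)·(t - 6) = 0.
Eigenvalues: 1, 6.

1, 6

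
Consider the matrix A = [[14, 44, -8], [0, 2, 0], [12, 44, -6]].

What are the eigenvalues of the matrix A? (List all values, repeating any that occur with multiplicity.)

2, 2, 6

The characteristic polynomial is p(t) = det(tI - A).
Expanding along the first row, p(t) = t^3 - 10t^2 + 28t - 24.
Rational-root test: t = 2 gives p(2) = 0.
Dividing by (t - 2) leaves t^2 - 8t + 12.
The quadratic factors as (t - 2)·(t - 6).
Eigenvalues: 2, 2, 6.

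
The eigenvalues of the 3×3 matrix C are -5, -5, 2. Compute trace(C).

trace(C) is the sum of the eigenvalues: (-5) + (-5) + (2) = -8.

-8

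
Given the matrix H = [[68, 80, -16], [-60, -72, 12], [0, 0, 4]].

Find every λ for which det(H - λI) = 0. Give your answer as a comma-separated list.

Compute the characteristic polynomial p(lambda) = det(lambda·I - H).
Expanding along the first row, p(lambda) = lambda^3 - 112·lambda + 384.
Since p(4) = 0, lambda = 4 is a root.
Factor out (lambda - 4): p(lambda) = (lambda - 4)·(lambda^2 + 4·lambda - 96).
The quadratic factors as (lambda + 12)·(lambda - 8).
Eigenvalues: -12, 4, 8.

-12, 4, 8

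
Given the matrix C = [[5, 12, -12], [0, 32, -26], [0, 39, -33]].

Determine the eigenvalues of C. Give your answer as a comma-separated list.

The characteristic polynomial is p(μ) = det(μI - C).
Expanding along the first row, p(μ) = μ^3 - 4μ^2 - 47μ + 210.
Since p(5) = 0, μ = 5 is a root.
Factor out (μ - 5): p(μ) = (μ - 5)·(μ^2 + μ - 42).
The quadratic factors as (μ + 7)·(μ - 6).
Eigenvalues: -7, 5, 6.

-7, 5, 6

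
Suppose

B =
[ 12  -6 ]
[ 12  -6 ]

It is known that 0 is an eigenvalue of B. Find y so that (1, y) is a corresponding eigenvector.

2

We need (B)v = 0.
B = [[12, -6], [12, -6]].
Row 1: (12)·1 + (-6)·y = 0
Row 2: (12)·1 + (-6)·y = 0
Solving gives y = 2.
Check: B·(1, 2) = (0, 0) = 0·(1, 2).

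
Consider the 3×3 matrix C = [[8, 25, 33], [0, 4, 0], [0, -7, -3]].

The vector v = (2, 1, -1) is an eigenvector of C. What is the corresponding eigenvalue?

Compute Cv: C·(2, 1, -1) = (8, 4, -4).
Since Cv = λv, compare component 1: 8 = λ·2, so λ = 4.

4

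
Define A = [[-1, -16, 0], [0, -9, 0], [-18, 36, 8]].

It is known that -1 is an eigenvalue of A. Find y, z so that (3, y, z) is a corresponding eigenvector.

We need (A + 1I)v = 0.
A + 1I = [[0, -16, 0], [0, -8, 0], [-18, 36, 9]].
Row 1: (0)·3 + (-16)·y + (0)·z = 0
Row 2: (0)·3 + (-8)·y + (0)·z = 0
Row 3: (-18)·3 + (36)·y + (9)·z = 0
Solving gives y = 0, z = 6.
Check: A·(3, 0, 6) = (-3, 0, -6) = -1·(3, 0, 6).

0, 6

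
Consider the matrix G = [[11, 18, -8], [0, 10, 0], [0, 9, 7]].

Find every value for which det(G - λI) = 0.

7, 10, 11

The characteristic polynomial is p(lambda) = det(lambda·I - G).
Expanding the 3×3 determinant: p(lambda) = lambda^3 - 28·lambda^2 + 257·lambda - 770.
Rational-root test: lambda = 11 gives p(11) = 0.
Dividing by (lambda - 11) leaves lambda^2 - 17·lambda + 70.
The quadratic factors as (lambda - 7)·(lambda - 10).
Eigenvalues: 7, 10, 11.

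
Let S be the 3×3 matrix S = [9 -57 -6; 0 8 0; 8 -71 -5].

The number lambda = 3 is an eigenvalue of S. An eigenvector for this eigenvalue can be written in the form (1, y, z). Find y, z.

We need (S - 3I)v = 0.
S - 3I = [[6, -57, -6], [0, 5, 0], [8, -71, -8]].
Row 1: (6)·1 + (-57)·y + (-6)·z = 0
Row 2: (0)·1 + (5)·y + (0)·z = 0
Row 3: (8)·1 + (-71)·y + (-8)·z = 0
Solving gives y = 0, z = 1.
Check: S·(1, 0, 1) = (3, 0, 3) = 3·(1, 0, 1).

0, 1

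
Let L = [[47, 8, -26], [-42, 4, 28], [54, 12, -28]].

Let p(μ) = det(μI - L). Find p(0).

p(0) = det(0·I − L) = det(−L) = (−1)^3·det(L).
det(L) = 352, so p(0) = -352.

-352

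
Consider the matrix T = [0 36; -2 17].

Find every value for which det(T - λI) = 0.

8, 9

det(T - rI) = (0 - r)(17 - r) - (36)·(-2) = r^2 - 17r + 72.
This factors as (r - 8)·(r - 9) = 0.
Eigenvalues: 8, 9.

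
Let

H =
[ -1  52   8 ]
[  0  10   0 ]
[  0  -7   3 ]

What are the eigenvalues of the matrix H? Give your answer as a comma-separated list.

Compute the characteristic polynomial p(s) = det(sI - H).
Expanding the 3×3 determinant: p(s) = s^3 - 12s^2 + 17s + 30.
Try s = 3: p(3) = 0, so 3 is a root.
Dividing by (s - 3) leaves s^2 - 9s - 10.
The quadratic factors as (s + 1)·(s - 10).
Eigenvalues: -1, 3, 10.

-1, 3, 10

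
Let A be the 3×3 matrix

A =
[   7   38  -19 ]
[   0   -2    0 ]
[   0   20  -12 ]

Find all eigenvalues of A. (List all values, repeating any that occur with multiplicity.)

-12, -2, 7

Compute the characteristic polynomial p(λ) = det(λI - A).
Cofactor expansion gives p(λ) = λ^3 + 7λ^2 - 74λ - 168.
Since p(-2) = 0, λ = -2 is a root.
Dividing by (λ + 2) leaves λ^2 + 5λ - 84.
The quadratic factors as (λ + 12)·(λ - 7).
Eigenvalues: -12, -2, 7.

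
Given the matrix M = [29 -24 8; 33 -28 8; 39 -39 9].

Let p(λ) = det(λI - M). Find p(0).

180

p(0) = det(0·I − M) = det(−M) = (−1)^3·det(M).
det(M) = -180, so p(0) = 180.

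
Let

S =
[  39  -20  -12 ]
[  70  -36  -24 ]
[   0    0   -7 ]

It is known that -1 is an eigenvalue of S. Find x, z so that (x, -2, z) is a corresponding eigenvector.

-1, 0

We need (S + 1I)v = 0.
S + 1I = [[40, -20, -12], [70, -35, -24], [0, 0, -6]].
Row 1: (40)·x + (-20)·-2 + (-12)·z = 0
Row 2: (70)·x + (-35)·-2 + (-24)·z = 0
Row 3: (0)·x + (0)·-2 + (-6)·z = 0
Solving gives x = -1, z = 0.
Check: S·(-1, -2, 0) = (1, 2, 0) = -1·(-1, -2, 0).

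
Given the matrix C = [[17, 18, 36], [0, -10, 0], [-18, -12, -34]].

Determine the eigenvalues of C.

-10, -10, -7

Set up det(μI - C) = 0.
Expanding the 3×3 determinant: p(μ) = μ^3 + 27μ^2 + 240μ + 700.
Rational-root test: μ = -7 gives p(-7) = 0.
Dividing by (μ + 7) leaves μ^2 + 20μ + 100.
The quadratic factor is (μ + 10)^2.
Eigenvalues: -10, -10, -7.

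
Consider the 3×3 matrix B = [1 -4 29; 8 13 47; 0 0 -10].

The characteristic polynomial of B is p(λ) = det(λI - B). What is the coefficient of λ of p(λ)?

-95

p(λ) = λ^3 - 4λ^2 - 95λ + 450.
The coefficient of λ is -95.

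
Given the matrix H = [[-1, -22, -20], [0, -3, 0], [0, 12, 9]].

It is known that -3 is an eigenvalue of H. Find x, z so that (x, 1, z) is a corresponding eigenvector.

We need (H + 3I)v = 0.
H + 3I = [[2, -22, -20], [0, 0, 0], [0, 12, 12]].
Row 1: (2)·x + (-22)·1 + (-20)·z = 0
Row 2: (0)·x + (0)·1 + (0)·z = 0
Row 3: (0)·x + (12)·1 + (12)·z = 0
Solving gives x = 1, z = -1.
Check: H·(1, 1, -1) = (-3, -3, 3) = -3·(1, 1, -1).

1, -1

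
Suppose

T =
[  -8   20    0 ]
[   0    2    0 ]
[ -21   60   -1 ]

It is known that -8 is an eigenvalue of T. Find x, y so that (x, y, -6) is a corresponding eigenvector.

We need (T + 8I)v = 0.
T + 8I = [[0, 20, 0], [0, 10, 0], [-21, 60, 7]].
Row 1: (0)·x + (20)·y + (0)·-6 = 0
Row 2: (0)·x + (10)·y + (0)·-6 = 0
Row 3: (-21)·x + (60)·y + (7)·-6 = 0
Solving gives x = -2, y = 0.
Check: T·(-2, 0, -6) = (16, 0, 48) = -8·(-2, 0, -6).

-2, 0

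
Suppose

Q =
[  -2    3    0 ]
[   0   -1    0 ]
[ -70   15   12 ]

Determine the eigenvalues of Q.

-2, -1, 12

The characteristic polynomial is p(t) = det(tI - Q).
Cofactor expansion gives p(t) = t^3 - 9t^2 - 34t - 24.
Try t = -2: p(-2) = 0, so -2 is a root.
Factor out (t + 2): p(t) = (t + 2)·(t^2 - 11t - 12).
The quadratic factors as (t + 1)·(t - 12).
Eigenvalues: -2, -1, 12.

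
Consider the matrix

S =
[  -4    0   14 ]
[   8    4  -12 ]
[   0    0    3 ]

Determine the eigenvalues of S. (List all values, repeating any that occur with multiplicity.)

-4, 3, 4

The characteristic polynomial is p(s) = det(sI - S).
Expanding the 3×3 determinant: p(s) = s^3 - 3s^2 - 16s + 48.
Try s = 3: p(3) = 0, so 3 is a root.
Factor out (s - 3): p(s) = (s - 3)·(s^2 - 16).
The quadratic factors as (s + 4)·(s - 4).
Eigenvalues: -4, 3, 4.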